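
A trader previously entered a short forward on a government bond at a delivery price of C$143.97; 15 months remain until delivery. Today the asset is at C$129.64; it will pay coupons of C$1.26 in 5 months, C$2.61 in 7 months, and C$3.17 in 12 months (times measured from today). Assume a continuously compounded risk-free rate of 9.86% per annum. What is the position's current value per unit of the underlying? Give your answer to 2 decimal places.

PV(remaining coupons) I = 1.26·e^(−0.0986·5/12) + 2.61·e^(−0.0986·7/12) + 3.17·e^(−0.0986·12/12) = 6.5458
Current forward F = (S − I)·e^(rT) = (129.64 − 6.5458)·e^(0.0986·15/12) = 123.0942 × 1.131167 = 139.2401
Value (long) = (F − K)·e^(−rT) = (139.2401 − 143.97) × 0.884043 = -4.1814
Short position value = −(long value) = C$4.18

C$4.18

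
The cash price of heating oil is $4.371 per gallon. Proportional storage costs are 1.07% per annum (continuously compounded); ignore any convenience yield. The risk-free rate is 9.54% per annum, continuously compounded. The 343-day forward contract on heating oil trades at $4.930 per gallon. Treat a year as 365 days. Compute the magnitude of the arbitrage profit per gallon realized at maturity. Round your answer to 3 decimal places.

$0.101 per gallon

Fair forward: F* = S·e^(carry·T), with carry = (r + u) = 0.0954 + 0.0107 = 0.1061
F* = 4.371 · e^(0.1061 × 343/365) = 4.371 · e^0.099705 = 4.371 × 1.104845 = $4.8293
Market $4.930 > fair $4.8293: forward overpriced → cash-and-carry (buy spot, short the forward).
At maturity, profit = |F_mkt − F*| = |4.930 − 4.8293| = $0.101 per gallon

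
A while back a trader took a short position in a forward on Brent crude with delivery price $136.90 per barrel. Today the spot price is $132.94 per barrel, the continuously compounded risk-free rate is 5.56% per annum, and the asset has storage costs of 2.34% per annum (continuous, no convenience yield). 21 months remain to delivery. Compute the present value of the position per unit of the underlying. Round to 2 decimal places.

Current fair forward for the remaining 21 months: F = S·e^((r + u)·T), (r + u) = 0.0556 + 0.0234 = 0.0790
F = 132.94 · e^(0.0790 × 21/12) = 132.94 × 1.148263 = 152.6501
Value of long forward = (F − K)·e^(−rT) = (152.6501 − 136.90) · e^(−0.0556·21/12)
= 15.7501 × 0.907284 = 14.29
Short position value = −(long value) = -$14.29

-$14.29 per barrel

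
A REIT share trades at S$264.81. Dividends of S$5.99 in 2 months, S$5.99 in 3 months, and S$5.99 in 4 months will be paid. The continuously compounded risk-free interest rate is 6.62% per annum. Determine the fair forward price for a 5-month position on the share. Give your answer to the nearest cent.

S$254.05

PV(dividends) I = 5.99·e^(−0.0662·2/12) + 5.99·e^(−0.0662·3/12) + 5.99·e^(−0.0662·4/12)
I = 5.9243 + 5.8917 + 5.8593 = 17.6753
F = (S − I)·e^(rT) = (264.81 − 17.6753) · e^(0.0662·5/12)
= 247.1347 · e^0.027583 = 247.1347 × 1.027967 = S$254.05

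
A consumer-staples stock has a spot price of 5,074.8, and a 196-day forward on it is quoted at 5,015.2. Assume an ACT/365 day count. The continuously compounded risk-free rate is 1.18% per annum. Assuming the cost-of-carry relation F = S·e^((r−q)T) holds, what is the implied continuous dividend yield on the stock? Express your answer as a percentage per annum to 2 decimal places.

From F = S·e^((r−q)T): (r − q) = ln(F/S)/T
ln(5015.2/5074.8) = ln(0.988256) = -0.011814
(r − q) = -0.011814 / (196/365) = -0.022001
q = r − ln(F/S)/T = 0.0118 + 0.022001 = 0.033801
q = 3.38%

3.38%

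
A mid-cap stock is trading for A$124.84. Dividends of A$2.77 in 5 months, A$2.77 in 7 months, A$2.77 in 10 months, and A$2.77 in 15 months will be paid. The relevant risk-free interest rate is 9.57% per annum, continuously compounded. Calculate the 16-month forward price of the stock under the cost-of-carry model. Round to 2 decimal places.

A$130.13

PV(dividends) I = 2.77·e^(−0.0957·5/12) + 2.77·e^(−0.0957·7/12) + 2.77·e^(−0.0957·10/12) + 2.77·e^(−0.0957·15/12)
I = 2.6617 + 2.6196 + 2.5577 + 2.4577 = 10.2967
F = (S − I)·e^(rT) = (124.84 − 10.2967) · e^(0.0957·16/12)
= 114.5433 · e^0.127600 = 114.5433 × 1.136098 = A$130.13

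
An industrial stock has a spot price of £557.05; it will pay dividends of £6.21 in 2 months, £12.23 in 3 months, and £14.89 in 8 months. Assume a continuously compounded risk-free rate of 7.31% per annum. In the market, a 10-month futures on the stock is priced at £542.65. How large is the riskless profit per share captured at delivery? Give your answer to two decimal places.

PV(dividends) I = 6.21·e^(−0.0731·2/12) + 12.23·e^(−0.0731·3/12) + 14.89·e^(−0.0731·8/12) = 32.3251
Fair futures F* = (S − I)·e^(rT) = (557.05 − 32.3251)·e^0.060917 = 524.7249 × 1.062811 = 557.6834
Market £542.65 < fair 557.6834: forward underpriced → reverse cash-and-carry (short the stock, invest proceeds at r, pay the dividends, go long the forward).
Profit at T = |F_mkt − F*| = |542.65 − 557.6834| = £15.03 per share

£15.03 per share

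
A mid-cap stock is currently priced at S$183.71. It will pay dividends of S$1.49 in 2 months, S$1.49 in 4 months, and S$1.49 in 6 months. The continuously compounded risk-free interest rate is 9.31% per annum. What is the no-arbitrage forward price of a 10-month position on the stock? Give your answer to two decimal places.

S$193.85

PV(dividends) I = 1.49·e^(−0.0931·2/12) + 1.49·e^(−0.0931·4/12) + 1.49·e^(−0.0931·6/12)
I = 1.4671 + 1.4445 + 1.4222 = 4.3338
F = (S − I)·e^(rT) = (183.71 − 4.3338) · e^(0.0931·10/12)
= 179.3762 · e^0.077583 = 179.3762 × 1.080672 = S$193.85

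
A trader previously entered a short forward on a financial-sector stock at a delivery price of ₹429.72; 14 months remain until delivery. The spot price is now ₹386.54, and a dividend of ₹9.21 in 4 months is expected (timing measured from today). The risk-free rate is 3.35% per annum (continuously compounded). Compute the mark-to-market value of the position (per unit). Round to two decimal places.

₹35.82

PV(remaining dividends) I = 9.21·e^(−0.0335·4/12) = 9.1077
Current forward F = (S − I)·e^(rT) = (386.54 − 9.1077)·e^(0.0335·14/12) = 377.4323 × 1.039857 = 392.4756
Value (long) = (F − K)·e^(−rT) = (392.4756 − 429.72) × 0.961671 = -35.8169
Short position value = −(long value) = ₹35.82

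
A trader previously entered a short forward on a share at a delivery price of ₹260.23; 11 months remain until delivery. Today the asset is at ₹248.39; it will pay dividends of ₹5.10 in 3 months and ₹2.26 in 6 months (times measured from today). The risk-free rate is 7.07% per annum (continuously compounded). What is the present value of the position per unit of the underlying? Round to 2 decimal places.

₹2.70

PV(remaining dividends) I = 5.10·e^(−0.0707·3/12) + 2.26·e^(−0.0707·6/12) = 7.1922
Current forward F = (S − I)·e^(rT) = (248.39 − 7.1922)·e^(0.0707·11/12) = 241.1978 × 1.066955 = 257.3472
Value (long) = (F − K)·e^(−rT) = (257.3472 − 260.23) × 0.937247 = -2.7019
Short position value = −(long value) = ₹2.70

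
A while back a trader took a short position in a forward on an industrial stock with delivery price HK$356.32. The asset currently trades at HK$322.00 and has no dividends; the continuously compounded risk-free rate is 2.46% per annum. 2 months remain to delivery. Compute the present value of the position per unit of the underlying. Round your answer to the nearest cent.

HK$32.86

Current fair forward for the remaining 2 months: F = S·e^(r·T), r = 0.0246
F = 322.00 · e^(0.0246 × 2/12) = 322.00 × 1.004108 = 323.3228
Value of long forward = (F − K)·e^(−rT) = (323.3228 − 356.32) · e^(−0.0246·2/12)
= -32.9972 × 0.995908 = -32.86
Short position value = −(long value) = HK$32.86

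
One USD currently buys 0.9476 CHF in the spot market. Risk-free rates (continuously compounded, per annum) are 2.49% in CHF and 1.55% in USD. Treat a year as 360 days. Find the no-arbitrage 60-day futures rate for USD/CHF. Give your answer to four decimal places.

F = S·e^((r_CHF − r_USD)T) = 0.9476 · e^((0.0249 − 0.0155) × 60/360)
= 0.9476 · e^0.001567 = 0.9476 × 1.001568
F = 0.9491 CHF per USD

0.9491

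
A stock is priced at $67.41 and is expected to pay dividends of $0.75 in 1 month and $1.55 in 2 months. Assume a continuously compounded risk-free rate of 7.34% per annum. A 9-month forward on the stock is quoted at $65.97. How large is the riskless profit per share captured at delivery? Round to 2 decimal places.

PV(dividends) I = 0.75·e^(−0.0734·1/12) + 1.55·e^(−0.0734·2/12) = 2.2766
Fair forward F* = (S − I)·e^(rT) = (67.41 − 2.2766)·e^0.055050 = 65.1334 × 1.056593 = 68.8195
Market $65.97 < fair 68.8195: forward underpriced → reverse cash-and-carry (short the stock, invest proceeds at r, pay the dividends, go long the forward).
Profit at T = |F_mkt − F*| = |65.97 − 68.8195| = $2.85 per share

$2.85 per share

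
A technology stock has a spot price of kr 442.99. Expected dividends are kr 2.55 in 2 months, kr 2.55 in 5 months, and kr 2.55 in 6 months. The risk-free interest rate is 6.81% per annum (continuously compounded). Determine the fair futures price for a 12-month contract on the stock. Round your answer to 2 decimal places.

kr 466.22

PV(dividends) I = 2.55·e^(−0.0681·2/12) + 2.55·e^(−0.0681·5/12) + 2.55·e^(−0.0681·6/12)
I = 2.5212 + 2.4787 + 2.4646 = 7.4645
F = (S − I)·e^(rT) = (442.99 − 7.4645) · e^(0.0681·12/12)
= 435.5255 · e^0.068100 = 435.5255 × 1.070472 = kr 466.22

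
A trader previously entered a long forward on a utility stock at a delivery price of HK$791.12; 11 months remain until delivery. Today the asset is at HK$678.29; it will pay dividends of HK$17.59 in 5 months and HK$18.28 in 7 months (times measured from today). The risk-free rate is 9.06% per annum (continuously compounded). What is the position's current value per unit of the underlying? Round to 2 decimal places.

PV(remaining dividends) I = 17.59·e^(−0.0906·5/12) + 18.28·e^(−0.0906·7/12) = 34.2773
Current forward F = (S − I)·e^(rT) = (678.29 − 34.2773)·e^(0.0906·11/12) = 644.0127 × 1.086596 = 699.7816
Value (long) = (F − K)·e^(−rT) = (699.7816 − 791.12) × 0.920305 = -84.0592
Value = -HK$84.06

-HK$84.06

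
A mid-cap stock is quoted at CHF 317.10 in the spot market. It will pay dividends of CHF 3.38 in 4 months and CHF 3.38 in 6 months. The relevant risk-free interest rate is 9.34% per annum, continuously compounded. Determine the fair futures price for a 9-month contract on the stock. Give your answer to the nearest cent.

CHF 333.14

PV(dividends) I = 3.38·e^(−0.0934·4/12) + 3.38·e^(−0.0934·6/12)
I = 3.2764 + 3.2258 = 6.5022
F = (S − I)·e^(rT) = (317.10 − 6.5022) · e^(0.0934·9/12)
= 310.5978 · e^0.070050 = 310.5978 × 1.072562 = CHF 333.14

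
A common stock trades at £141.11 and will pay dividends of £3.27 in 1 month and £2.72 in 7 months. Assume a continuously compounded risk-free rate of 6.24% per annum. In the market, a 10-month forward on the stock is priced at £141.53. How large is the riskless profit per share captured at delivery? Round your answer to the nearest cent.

PV(dividends) I = 3.27·e^(−0.0624·1/12) + 2.72·e^(−0.0624·7/12) = 5.8758
Fair forward F* = (S − I)·e^(rT) = (141.11 − 5.8758)·e^0.052000 = 135.2342 × 1.053376 = 142.4525
Market £141.53 < fair 142.4525: forward underpriced → reverse cash-and-carry (short the stock, invest proceeds at r, pay the dividends, go long the forward).
Profit at T = |F_mkt − F*| = |141.53 − 142.4525| = £0.92 per share

£0.92 per share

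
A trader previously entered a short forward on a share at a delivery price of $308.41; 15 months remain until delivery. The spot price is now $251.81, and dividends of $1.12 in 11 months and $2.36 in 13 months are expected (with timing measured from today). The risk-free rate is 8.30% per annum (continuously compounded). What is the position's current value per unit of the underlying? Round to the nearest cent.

PV(remaining dividends) I = 1.12·e^(−0.0830·11/12) + 2.36·e^(−0.0830·13/12) = 3.1950
Current forward F = (S − I)·e^(rT) = (251.81 − 3.1950)·e^(0.0830·15/12) = 248.6150 × 1.109323 = 275.7943
Value (long) = (F − K)·e^(−rT) = (275.7943 − 308.41) × 0.901451 = -29.4015
Short position value = −(long value) = $29.40

$29.40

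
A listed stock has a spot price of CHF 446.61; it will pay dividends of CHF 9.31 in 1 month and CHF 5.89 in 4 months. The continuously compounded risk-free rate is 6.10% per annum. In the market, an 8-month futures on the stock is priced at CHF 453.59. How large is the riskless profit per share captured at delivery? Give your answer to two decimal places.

PV(dividends) I = 9.31·e^(−0.0610·1/12) + 5.89·e^(−0.0610·4/12) = 15.0342
Fair futures F* = (S − I)·e^(rT) = (446.61 − 15.0342)·e^0.040667 = 431.5758 × 1.041505 = 449.4884
Market CHF 453.59 > fair 449.4884: forward overpriced → cash-and-carry (borrow at r, buy the stock and collect the dividends, short the forward).
Profit at T = |F_mkt − F*| = |453.59 − 449.4884| = CHF 4.10 per share

CHF 4.10 per share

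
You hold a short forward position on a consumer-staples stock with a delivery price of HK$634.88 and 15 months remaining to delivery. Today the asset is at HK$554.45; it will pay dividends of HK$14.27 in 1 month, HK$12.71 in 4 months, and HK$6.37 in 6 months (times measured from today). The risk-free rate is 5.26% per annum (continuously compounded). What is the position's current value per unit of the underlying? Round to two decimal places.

HK$72.93

PV(remaining dividends) I = 14.27·e^(−0.0526·1/12) + 12.71·e^(−0.0526·4/12) + 6.37·e^(−0.0526·6/12) = 32.9013
Current forward F = (S − I)·e^(rT) = (554.45 − 32.9013)·e^(0.0526·15/12) = 521.5487 × 1.067960 = 556.9931
Value (long) = (F − K)·e^(−rT) = (556.9931 − 634.88) × 0.936365 = -72.9306
Short position value = −(long value) = HK$72.93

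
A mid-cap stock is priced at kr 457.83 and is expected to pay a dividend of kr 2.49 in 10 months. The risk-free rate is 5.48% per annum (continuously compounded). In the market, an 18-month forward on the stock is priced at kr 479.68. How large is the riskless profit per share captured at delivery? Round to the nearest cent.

kr 14.79 per share

PV(dividends) I = 2.49·e^(−0.0548·10/12) = 2.3788
Fair forward F* = (S − I)·e^(rT) = (457.83 − 2.3788)·e^0.082200 = 455.4512 × 1.085673 = 494.4711
Market kr 479.68 < fair 494.4711: forward underpriced → reverse cash-and-carry (short the stock, invest proceeds at r, pay the dividends, go long the forward).
Profit at T = |F_mkt − F*| = |479.68 − 494.4711| = kr 14.79 per share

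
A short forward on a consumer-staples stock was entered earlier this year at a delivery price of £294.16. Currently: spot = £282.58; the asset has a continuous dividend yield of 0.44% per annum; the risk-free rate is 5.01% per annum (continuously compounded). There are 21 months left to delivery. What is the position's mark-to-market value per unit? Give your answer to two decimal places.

-£10.94

Current fair forward for the remaining 21 months: F = S·e^((r − q)·T), (r − q) = 0.0501 − 0.0044 = 0.0457
F = 282.58 · e^(0.0457 × 21/12) = 282.58 × 1.083260 = 306.1076
Value of long forward = (F − K)·e^(−rT) = (306.1076 − 294.16) · e^(−0.0501·21/12)
= 11.9476 × 0.916059 = 10.94
Short position value = −(long value) = -£10.94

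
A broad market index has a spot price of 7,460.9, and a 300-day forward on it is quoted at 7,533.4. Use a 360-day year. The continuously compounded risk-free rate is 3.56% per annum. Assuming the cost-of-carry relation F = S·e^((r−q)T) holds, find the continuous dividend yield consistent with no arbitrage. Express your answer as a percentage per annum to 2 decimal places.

2.40%

From F = S·e^((r−q)T): (r − q) = ln(F/S)/T
ln(7533.4/7460.9) = ln(1.009717) = 0.009670
(r − q) = 0.009670 / (300/360) = 0.011604
q = r − ln(F/S)/T = 0.0356 − 0.011604 = 0.023996
q = 2.40%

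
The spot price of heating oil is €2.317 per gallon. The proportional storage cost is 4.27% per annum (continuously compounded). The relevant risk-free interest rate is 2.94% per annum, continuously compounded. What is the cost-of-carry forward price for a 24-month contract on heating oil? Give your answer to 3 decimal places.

Net carry = r + u − y = 0.0294 + 0.0427 − 0.0000 = 0.0721
F = S·e^((r+u−y)T) = 2.317 · e^(0.0721 × 24/12) = 2.317 · e^0.144200
= 2.317 × 1.155115 = €2.676 per gallon

€2.676 per gallon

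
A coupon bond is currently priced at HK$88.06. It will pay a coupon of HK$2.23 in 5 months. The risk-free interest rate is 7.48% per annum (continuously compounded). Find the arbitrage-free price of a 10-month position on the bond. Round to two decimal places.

PV(coupons) I = 2.23·e^(−0.0748·5/12)
I = 2.1616
F = (S − I)·e^(rT) = (88.06 − 2.1616) · e^(0.0748·10/12)
= 85.8984 · e^0.062333 = 85.8984 × 1.064317 = HK$91.42

HK$91.42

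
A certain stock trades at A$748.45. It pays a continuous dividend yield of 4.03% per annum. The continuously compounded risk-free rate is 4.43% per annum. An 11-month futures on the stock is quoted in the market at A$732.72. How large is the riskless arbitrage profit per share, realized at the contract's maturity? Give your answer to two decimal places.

A$18.48 per share

Fair futures: F* = S·e^(carry·T), with carry = (r − q) = 0.0443 − 0.0403 = 0.0040
F* = 748.45 · e^(0.0040 × 11/12) = 748.45 · e^0.003667 = 748.45 × 1.003674 = A$751.1998
Market A$732.72 < fair A$751.1998: forward underpriced → reverse cash-and-carry (short spot, go long the forward).
At maturity, profit = |F_mkt − F*| = |732.72 − 751.1998| = A$18.48 per share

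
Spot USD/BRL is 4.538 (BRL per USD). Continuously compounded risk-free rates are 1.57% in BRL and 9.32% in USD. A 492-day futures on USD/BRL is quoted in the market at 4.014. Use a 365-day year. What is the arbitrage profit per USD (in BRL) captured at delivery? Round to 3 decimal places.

0.074 per USD (in BRL)

Fair futures: F* = S·e^(carry·T), with carry = (r_BRL − r_USD) = 0.0157 − 0.0932 = -0.0775
F* = 4.538 · e^(-0.0775 × 492/365) = 4.538 · e^-0.104466 = 4.538 × 0.900805 = 4.0879
Market 4.014 < fair 4.0879: forward underpriced → reverse cash-and-carry (short spot, go long the forward).
At maturity, profit = |F_mkt − F*| = |4.014 − 4.0879| = 0.074 per USD (in BRL)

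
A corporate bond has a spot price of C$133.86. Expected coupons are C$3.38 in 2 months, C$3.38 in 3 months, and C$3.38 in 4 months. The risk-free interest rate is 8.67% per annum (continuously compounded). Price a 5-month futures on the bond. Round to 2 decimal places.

C$128.50

PV(coupons) I = 3.38·e^(−0.0867·2/12) + 3.38·e^(−0.0867·3/12) + 3.38·e^(−0.0867·4/12)
I = 3.3315 + 3.3075 + 3.2837 = 9.9227
F = (S − I)·e^(rT) = (133.86 − 9.9227) · e^(0.0867·5/12)
= 123.9373 · e^0.036125 = 123.9373 × 1.036785 = C$128.50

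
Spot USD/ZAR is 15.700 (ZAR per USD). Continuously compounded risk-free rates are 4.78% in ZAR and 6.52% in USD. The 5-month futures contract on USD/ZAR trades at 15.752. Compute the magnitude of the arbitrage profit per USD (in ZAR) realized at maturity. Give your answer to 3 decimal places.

Fair futures: F* = S·e^(carry·T), with carry = (r_ZAR − r_USD) = 0.0478 − 0.0652 = -0.0174
F* = 15.700 · e^(-0.0174 × 5/12) = 15.700 · e^-0.007250 = 15.700 × 0.992776 = 15.5866
Market 15.752 > fair 15.5866: forward overpriced → cash-and-carry (buy spot, short the forward).
At maturity, profit = |F_mkt − F*| = |15.752 − 15.5866| = 0.165 per USD (in ZAR)

0.165 per USD (in ZAR)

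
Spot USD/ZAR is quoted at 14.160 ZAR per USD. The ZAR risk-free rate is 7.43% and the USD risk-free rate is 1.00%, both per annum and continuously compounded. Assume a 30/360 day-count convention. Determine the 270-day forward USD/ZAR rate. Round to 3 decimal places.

14.860

F = S·e^((r_ZAR − r_USD)T) = 14.160 · e^((0.0743 − 0.0100) × 270/360)
= 14.160 · e^0.048225 = 14.160 × 1.049407
F = 14.860 ZAR per USD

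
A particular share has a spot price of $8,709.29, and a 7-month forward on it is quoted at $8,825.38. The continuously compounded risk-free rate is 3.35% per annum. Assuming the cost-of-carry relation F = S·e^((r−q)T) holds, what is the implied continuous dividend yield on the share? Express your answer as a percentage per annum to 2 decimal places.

From F = S·e^((r−q)T): (r − q) = ln(F/S)/T
ln(8825.38/8709.29) = ln(1.013329) = 0.013241
(r − q) = 0.013241 / (7/12) = 0.022699
q = r − ln(F/S)/T = 0.0335 − 0.022699 = 0.010801
q = 1.08%

1.08%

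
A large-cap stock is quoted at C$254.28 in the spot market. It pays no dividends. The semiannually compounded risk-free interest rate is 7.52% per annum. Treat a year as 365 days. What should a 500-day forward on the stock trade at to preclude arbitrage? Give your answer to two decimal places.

C$281.34

F = S · (1+r/2)^(2T)
= 254.28 × 1.106414
F = C$281.34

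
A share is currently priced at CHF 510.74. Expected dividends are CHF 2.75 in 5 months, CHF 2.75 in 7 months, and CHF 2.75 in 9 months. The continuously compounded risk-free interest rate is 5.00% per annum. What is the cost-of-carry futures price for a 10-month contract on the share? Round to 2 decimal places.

CHF 524.12

PV(dividends) I = 2.75·e^(−0.0500·5/12) + 2.75·e^(−0.0500·7/12) + 2.75·e^(−0.0500·9/12)
I = 2.6933 + 2.6710 + 2.6488 = 8.0131
F = (S − I)·e^(rT) = (510.74 − 8.0131) · e^(0.0500·10/12)
= 502.7269 · e^0.041667 = 502.7269 × 1.042547 = CHF 524.12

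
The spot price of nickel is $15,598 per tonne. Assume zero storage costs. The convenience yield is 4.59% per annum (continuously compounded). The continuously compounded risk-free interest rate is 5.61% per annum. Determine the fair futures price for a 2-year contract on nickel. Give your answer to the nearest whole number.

$15,919 per tonne

Net carry = r + u − y = 0.0561 + 0.0000 − 0.0459 = 0.0102
F = S·e^((r+u−y)T) = 15598 · e^(0.0102 × 2) = 15598 · e^0.020400
= 15598 × 1.020610 = $15,919 per tonne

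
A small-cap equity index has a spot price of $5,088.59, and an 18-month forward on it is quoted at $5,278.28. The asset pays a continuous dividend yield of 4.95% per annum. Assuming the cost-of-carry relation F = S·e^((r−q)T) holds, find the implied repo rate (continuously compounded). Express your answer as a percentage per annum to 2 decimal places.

7.39%

From F = S·e^((r−q)T): (r − q) = ln(F/S)/T
ln(5278.28/5088.59) = ln(1.037278) = 0.036600
(r − q) = 0.036600 / (18/12) = 0.024400
r = ln(F/S)/T + q = 0.024400 + 0.0495 = 0.073900
r = 7.39%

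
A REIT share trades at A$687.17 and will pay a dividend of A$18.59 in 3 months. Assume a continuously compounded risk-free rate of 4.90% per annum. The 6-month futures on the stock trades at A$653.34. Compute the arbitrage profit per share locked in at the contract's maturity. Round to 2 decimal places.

PV(dividends) I = 18.59·e^(−0.0490·3/12) = 18.3637
Fair futures F* = (S − I)·e^(rT) = (687.17 − 18.3637)·e^0.024500 = 668.8063 × 1.024803 = 685.3947
Market A$653.34 < fair 685.3947: forward underpriced → reverse cash-and-carry (short the stock, invest proceeds at r, pay the dividends, go long the forward).
Profit at T = |F_mkt − F*| = |653.34 − 685.3947| = A$32.05 per share

A$32.05 per share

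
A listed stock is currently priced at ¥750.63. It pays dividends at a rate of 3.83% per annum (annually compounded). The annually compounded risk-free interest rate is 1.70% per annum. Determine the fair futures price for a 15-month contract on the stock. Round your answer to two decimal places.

F = S · (1+r)^T / (1+q)^T
= 750.63 × 1.021295 / 1.048102 = 750.63 × 0.974423
F = ¥731.43

¥731.43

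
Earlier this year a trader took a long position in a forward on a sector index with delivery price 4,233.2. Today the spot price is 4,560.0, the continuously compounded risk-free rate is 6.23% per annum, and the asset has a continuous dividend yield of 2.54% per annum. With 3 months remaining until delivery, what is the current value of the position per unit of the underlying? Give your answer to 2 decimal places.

363.36

Current fair forward for the remaining 3 months: F = S·e^((r − q)·T), (r − q) = 0.0623 − 0.0254 = 0.0369
F = 4560.0 · e^(0.0369 × 3/12) = 4560.0 × 1.00926768 = 4602.2606
Value of long forward = (F − K)·e^(−rT) = (4602.2606 − 4233.2) · e^(−0.0623·3/12)
= 369.0606 × 0.98454566 = 363.36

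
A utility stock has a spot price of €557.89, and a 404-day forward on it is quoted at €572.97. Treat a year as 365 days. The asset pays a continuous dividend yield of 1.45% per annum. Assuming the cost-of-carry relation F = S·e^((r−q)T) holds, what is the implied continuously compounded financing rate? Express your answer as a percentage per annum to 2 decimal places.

3.86%

From F = S·e^((r−q)T): (r − q) = ln(F/S)/T
ln(572.97/557.89) = ln(1.027030) = 0.026671
(r − q) = 0.026671 / (404/365) = 0.024096
r = ln(F/S)/T + q = 0.024096 + 0.0145 = 0.038596
r = 3.86%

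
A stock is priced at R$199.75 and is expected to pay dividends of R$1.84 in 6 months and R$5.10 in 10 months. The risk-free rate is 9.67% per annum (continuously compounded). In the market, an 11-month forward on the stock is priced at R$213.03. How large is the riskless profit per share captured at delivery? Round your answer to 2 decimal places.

PV(dividends) I = 1.84·e^(−0.0967·6/12) + 5.10·e^(−0.0967·10/12) = 6.4583
Fair forward F* = (S − I)·e^(rT) = (199.75 − 6.4583)·e^0.088642 = 193.2917 × 1.092689 = 211.2077
Market R$213.03 > fair 211.2077: forward overpriced → cash-and-carry (borrow at r, buy the stock and collect the dividends, short the forward).
Profit at T = |F_mkt − F*| = |213.03 − 211.2077| = R$1.82 per share

R$1.82 per share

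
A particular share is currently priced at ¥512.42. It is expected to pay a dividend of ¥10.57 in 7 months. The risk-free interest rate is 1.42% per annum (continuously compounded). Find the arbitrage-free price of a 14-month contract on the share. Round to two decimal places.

¥510.32

PV(dividends) I = 10.57·e^(−0.0142·7/12)
I = 10.4828
F = (S − I)·e^(rT) = (512.42 − 10.4828) · e^(0.0142·14/12)
= 501.9372 · e^0.016567 = 501.9372 × 1.016705 = ¥510.32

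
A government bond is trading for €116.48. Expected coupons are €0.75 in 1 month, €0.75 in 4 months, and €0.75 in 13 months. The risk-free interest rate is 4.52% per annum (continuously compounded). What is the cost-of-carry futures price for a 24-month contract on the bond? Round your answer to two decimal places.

PV(coupons) I = 0.75·e^(−0.0452·1/12) + 0.75·e^(−0.0452·4/12) + 0.75·e^(−0.0452·13/12)
I = 0.7472 + 0.7388 + 0.7142 = 2.2002
F = (S − I)·e^(rT) = (116.48 − 2.2002) · e^(0.0452·24/12)
= 114.2798 · e^0.090400 = 114.2798 × 1.094612 = €125.09

€125.09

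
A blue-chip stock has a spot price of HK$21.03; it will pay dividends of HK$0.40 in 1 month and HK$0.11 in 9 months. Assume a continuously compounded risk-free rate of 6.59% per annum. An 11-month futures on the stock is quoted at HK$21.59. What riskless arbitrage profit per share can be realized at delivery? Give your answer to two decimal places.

HK$0.22 per share

PV(dividends) I = 0.40·e^(−0.0659·1/12) + 0.11·e^(−0.0659·9/12) = 0.5025
Fair futures F* = (S − I)·e^(rT) = (21.03 − 0.5025)·e^0.060408 = 20.5275 × 1.062270 = 21.8057
Market HK$21.59 < fair 21.8057: forward underpriced → reverse cash-and-carry (short the stock, invest proceeds at r, pay the dividends, go long the forward).
Profit at T = |F_mkt − F*| = |21.59 − 21.8057| = HK$0.22 per share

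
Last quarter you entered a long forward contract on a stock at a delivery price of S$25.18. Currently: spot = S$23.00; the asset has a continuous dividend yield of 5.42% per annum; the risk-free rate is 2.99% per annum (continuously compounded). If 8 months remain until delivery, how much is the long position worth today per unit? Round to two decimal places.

-S$2.50

Current fair forward for the remaining 8 months: F = S·e^((r − q)·T), (r − q) = 0.0299 − 0.0542 = -0.0243
F = 23.00 · e^(-0.0243 × 8/12) = 23.00 × 0.983931 = 22.6304
Value of long forward = (F − K)·e^(−rT) = (22.6304 − 25.18) · e^(−0.0299·8/12)
= -2.5496 × 0.980264 = -2.50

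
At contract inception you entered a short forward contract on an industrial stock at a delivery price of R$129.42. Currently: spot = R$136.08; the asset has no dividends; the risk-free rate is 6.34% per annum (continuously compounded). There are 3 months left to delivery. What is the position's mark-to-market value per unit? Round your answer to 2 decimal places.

Current fair forward for the remaining 3 months: F = S·e^(r·T), r = 0.0634
F = 136.08 · e^(0.0634 × 3/12) = 136.08 × 1.015976 = 138.2540
Value of long forward = (F − K)·e^(−rT) = (138.2540 − 129.42) · e^(−0.0634·3/12)
= 8.8340 × 0.984275 = 8.70
Short position value = −(long value) = -R$8.70

-R$8.70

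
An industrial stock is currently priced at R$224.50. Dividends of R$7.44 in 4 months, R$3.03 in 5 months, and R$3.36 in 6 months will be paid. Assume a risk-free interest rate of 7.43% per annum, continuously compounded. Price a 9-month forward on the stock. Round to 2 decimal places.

R$223.16

PV(dividends) I = 7.44·e^(−0.0743·4/12) + 3.03·e^(−0.0743·5/12) + 3.36·e^(−0.0743·6/12)
I = 7.2580 + 2.9376 + 3.2375 = 13.4331
F = (S − I)·e^(rT) = (224.50 − 13.4331) · e^(0.0743·9/12)
= 211.0669 · e^0.055725 = 211.0669 × 1.057307 = R$223.16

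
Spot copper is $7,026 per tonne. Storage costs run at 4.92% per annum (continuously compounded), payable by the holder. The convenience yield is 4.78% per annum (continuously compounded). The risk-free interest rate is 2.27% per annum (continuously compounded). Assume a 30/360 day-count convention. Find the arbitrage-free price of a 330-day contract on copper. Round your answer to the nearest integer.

Net carry = r + u − y = 0.0227 + 0.0492 − 0.0478 = 0.0241
F = S·e^((r+u−y)T) = 7026 · e^(0.0241 × 330/360) = 7026 · e^0.022092
= 7026 × 1.022338 = $7,183 per tonne

$7,183 per tonne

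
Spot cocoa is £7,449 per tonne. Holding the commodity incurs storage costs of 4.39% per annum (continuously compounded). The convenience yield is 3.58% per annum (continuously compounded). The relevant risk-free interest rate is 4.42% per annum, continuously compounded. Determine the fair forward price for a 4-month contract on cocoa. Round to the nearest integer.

£7,580 per tonne

Net carry = r + u − y = 0.0442 + 0.0439 − 0.0358 = 0.0523
F = S·e^((r+u−y)T) = 7449 · e^(0.0523 × 4/12) = 7449 · e^0.017433
= 7449 × 1.017586 = £7,580 per tonne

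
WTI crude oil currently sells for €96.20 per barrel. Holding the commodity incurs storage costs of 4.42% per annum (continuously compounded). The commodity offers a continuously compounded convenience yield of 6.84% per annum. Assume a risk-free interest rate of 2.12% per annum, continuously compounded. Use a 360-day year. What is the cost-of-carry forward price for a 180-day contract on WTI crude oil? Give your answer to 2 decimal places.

€96.06 per barrel

Net carry = r + u − y = 0.0212 + 0.0442 − 0.0684 = -0.0030
F = S·e^((r+u−y)T) = 96.20 · e^(-0.0030 × 180/360) = 96.20 · e^-0.001500
= 96.20 × 0.998501 = €96.06 per barrel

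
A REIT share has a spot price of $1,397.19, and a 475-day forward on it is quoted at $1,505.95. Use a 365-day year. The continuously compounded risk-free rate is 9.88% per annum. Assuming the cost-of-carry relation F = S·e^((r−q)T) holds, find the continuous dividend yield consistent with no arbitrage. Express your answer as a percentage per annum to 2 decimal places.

4.12%

From F = S·e^((r−q)T): (r − q) = ln(F/S)/T
ln(1505.95/1397.19) = ln(1.077842) = 0.074961
(r − q) = 0.074961 / (475/365) = 0.057602
q = r − ln(F/S)/T = 0.0988 − 0.057602 = 0.041198
q = 4.12%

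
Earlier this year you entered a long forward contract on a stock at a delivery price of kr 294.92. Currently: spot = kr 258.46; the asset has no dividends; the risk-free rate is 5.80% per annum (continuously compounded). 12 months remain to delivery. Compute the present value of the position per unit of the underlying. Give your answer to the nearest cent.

Current fair forward for the remaining 12 months: F = S·e^(r·T), r = 0.0580
F = 258.46 · e^(0.0580 × 12/12) = 258.46 × 1.059715 = 273.8939
Value of long forward = (F − K)·e^(−rT) = (273.8939 − 294.92) · e^(−0.0580·12/12)
= -21.0261 × 0.943650 = -19.84

-kr 19.84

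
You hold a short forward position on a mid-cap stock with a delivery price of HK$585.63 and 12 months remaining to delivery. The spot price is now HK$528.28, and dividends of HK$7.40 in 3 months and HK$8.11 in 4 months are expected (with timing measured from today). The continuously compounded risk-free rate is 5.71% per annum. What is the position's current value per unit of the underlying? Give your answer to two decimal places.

HK$40.10

PV(remaining dividends) I = 7.40·e^(−0.0571·3/12) + 8.11·e^(−0.0571·4/12) = 15.2522
Current forward F = (S − I)·e^(rT) = (528.28 − 15.2522)·e^(0.0571·12/12) = 513.0278 × 1.058762 = 543.1743
Value (long) = (F − K)·e^(−rT) = (543.1743 − 585.63) × 0.944500 = -40.0994
Short position value = −(long value) = HK$40.10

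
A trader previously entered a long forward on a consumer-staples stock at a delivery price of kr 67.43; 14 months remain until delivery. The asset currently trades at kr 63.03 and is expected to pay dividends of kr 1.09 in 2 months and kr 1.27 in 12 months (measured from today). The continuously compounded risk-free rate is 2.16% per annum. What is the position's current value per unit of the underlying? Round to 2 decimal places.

-kr 5.05

PV(remaining dividends) I = 1.09·e^(−0.0216·2/12) + 1.27·e^(−0.0216·12/12) = 2.3289
Current forward F = (S − I)·e^(rT) = (63.03 − 2.3289)·e^(0.0216·14/12) = 60.7011 × 1.025520 = 62.2502
Value (long) = (F − K)·e^(−rT) = (62.2502 − 67.43) × 0.975115 = -5.0509
Value = -kr 5.05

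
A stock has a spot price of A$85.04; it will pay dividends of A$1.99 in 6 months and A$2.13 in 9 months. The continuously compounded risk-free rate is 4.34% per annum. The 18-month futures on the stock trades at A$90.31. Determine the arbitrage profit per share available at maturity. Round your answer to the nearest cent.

A$3.83 per share

PV(dividends) I = 1.99·e^(−0.0434·6/12) + 2.13·e^(−0.0434·9/12) = 4.0091
Fair futures F* = (S − I)·e^(rT) = (85.04 − 4.0091)·e^0.065100 = 81.0309 × 1.067266 = 86.4815
Market A$90.31 > fair 86.4815: forward overpriced → cash-and-carry (borrow at r, buy the stock and collect the dividends, short the forward).
Profit at T = |F_mkt − F*| = |90.31 − 86.4815| = A$3.83 per share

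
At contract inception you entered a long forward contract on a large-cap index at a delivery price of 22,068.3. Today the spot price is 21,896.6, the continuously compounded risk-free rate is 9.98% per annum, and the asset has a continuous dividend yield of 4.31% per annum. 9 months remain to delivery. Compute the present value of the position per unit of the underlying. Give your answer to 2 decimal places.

723.32

Current fair forward for the remaining 9 months: F = S·e^((r − q)·T), (r − q) = 0.0998 − 0.0431 = 0.0567
F = 21896.6 · e^(0.0567 × 9/12) = 21896.6 × 1.04344214 = 22847.8352
Value of long forward = (F − K)·e^(−rT) = (22847.8352 − 22068.3) · e^(−0.0998·9/12)
= 779.5352 × 0.92788266 = 723.32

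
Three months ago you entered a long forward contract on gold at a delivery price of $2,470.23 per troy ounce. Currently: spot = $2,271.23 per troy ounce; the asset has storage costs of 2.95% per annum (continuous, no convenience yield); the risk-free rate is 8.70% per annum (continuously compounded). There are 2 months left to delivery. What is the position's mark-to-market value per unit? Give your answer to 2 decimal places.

-$152.25 per troy ounce

Current fair forward for the remaining 2 months: F = S·e^((r + u)·T), (r + u) = 0.0870 + 0.0295 = 0.1165
F = 2271.23 · e^(0.1165 × 2/12) = 2271.23 × 1.01960640 = 2315.7606
Value of long forward = (F − K)·e^(−rT) = (2315.7606 − 2470.23) · e^(−0.0870·2/12)
= -154.4694 × 0.98560462 = -152.25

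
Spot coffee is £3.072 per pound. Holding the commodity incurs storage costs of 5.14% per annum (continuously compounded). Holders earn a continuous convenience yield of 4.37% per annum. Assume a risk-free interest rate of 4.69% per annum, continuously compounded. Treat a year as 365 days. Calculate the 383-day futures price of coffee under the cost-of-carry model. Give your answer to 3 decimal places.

Net carry = r + u − y = 0.0469 + 0.0514 − 0.0437 = 0.0546
F = S·e^((r+u−y)T) = 3.072 · e^(0.0546 × 383/365) = 3.072 · e^0.057293
= 3.072 × 1.058966 = £3.253 per pound

£3.253 per pound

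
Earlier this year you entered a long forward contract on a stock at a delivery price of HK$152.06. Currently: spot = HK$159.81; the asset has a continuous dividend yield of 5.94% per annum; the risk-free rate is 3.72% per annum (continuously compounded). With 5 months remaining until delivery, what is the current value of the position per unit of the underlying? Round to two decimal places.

Current fair forward for the remaining 5 months: F = S·e^((r − q)·T), (r − q) = 0.0372 − 0.0594 = -0.0222
F = 159.81 · e^(-0.0222 × 5/12) = 159.81 × 0.990793 = 158.3386
Value of long forward = (F − K)·e^(−rT) = (158.3386 − 152.06) · e^(−0.0372·5/12)
= 6.2786 × 0.984620 = 6.18

HK$6.18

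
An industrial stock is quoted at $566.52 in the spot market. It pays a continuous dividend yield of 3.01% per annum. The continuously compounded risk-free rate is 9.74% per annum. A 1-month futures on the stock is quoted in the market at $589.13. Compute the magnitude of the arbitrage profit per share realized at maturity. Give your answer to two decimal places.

Fair futures: F* = S·e^(carry·T), with carry = (r − q) = 0.0974 − 0.0301 = 0.0673
F* = 566.52 · e^(0.0673 × 1/12) = 566.52 · e^0.005608 = 566.52 × 1.005624 = $569.7061
Market $589.13 > fair $569.7061: forward overpriced → cash-and-carry (buy spot, short the forward).
At maturity, profit = |F_mkt − F*| = |589.13 − 569.7061| = $19.42 per share

$19.42 per share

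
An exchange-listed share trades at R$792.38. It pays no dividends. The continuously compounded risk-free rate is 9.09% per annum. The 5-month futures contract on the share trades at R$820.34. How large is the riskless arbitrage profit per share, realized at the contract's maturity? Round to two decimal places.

R$2.63 per share

Fair futures: F* = S·e^(carry·T), with carry = r = 0.0909
F* = 792.38 · e^(0.0909 × 5/12) = 792.38 · e^0.037875 = 792.38 × 1.038601 = R$822.9667
Market R$820.34 < fair R$822.9667: forward underpriced → reverse cash-and-carry (short spot, go long the forward).
At maturity, profit = |F_mkt − F*| = |820.34 − 822.9667| = R$2.63 per share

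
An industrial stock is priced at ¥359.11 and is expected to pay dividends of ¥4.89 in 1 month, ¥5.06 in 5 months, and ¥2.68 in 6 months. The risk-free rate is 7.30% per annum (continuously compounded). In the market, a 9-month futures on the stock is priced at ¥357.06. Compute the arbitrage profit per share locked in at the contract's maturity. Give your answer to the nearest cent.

¥9.21 per share

PV(dividends) I = 4.89·e^(−0.0730·1/12) + 5.06·e^(−0.0730·5/12) + 2.68·e^(−0.0730·6/12) = 12.3527
Fair futures F* = (S − I)·e^(rT) = (359.11 − 12.3527)·e^0.054750 = 346.7573 × 1.056277 = 366.2718
Market ¥357.06 < fair 366.2718: forward underpriced → reverse cash-and-carry (short the stock, invest proceeds at r, pay the dividends, go long the forward).
Profit at T = |F_mkt − F*| = |357.06 − 366.2718| = ¥9.21 per share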